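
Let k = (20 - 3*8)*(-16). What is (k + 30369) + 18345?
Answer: 48778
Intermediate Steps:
k = 64 (k = (20 - 24)*(-16) = -4*(-16) = 64)
(k + 30369) + 18345 = (64 + 30369) + 18345 = 30433 + 18345 = 48778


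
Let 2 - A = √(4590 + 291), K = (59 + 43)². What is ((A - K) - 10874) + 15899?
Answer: -5377 - √4881 ≈ -5446.9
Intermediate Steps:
K = 10404 (K = 102² = 10404)
A = 2 - √4881 (A = 2 - √(4590 + 291) = 2 - √4881 ≈ -67.864)
((A - K) - 10874) + 15899 = (((2 - √4881) - 1*10404) - 10874) + 15899 = (((2 - √4881) - 10404) - 10874) + 15899 = ((-10402 - √4881) - 10874) + 15899 = (-21276 - √4881) + 15899 = -5377 - √4881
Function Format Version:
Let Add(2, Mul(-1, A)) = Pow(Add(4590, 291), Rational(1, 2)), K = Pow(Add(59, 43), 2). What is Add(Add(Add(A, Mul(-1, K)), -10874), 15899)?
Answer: Add(-5377, Mul(-1, Pow(4881, Rational(1, 2)))) ≈ -5446.9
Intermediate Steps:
K = 10404 (K = Pow(102, 2) = 10404)
A = Add(2, Mul(-1, Pow(4881, Rational(1, 2)))) (A = Add(2, Mul(-1, Pow(Add(4590, 291), Rational(1, 2)))) = Add(2, Mul(-1, Pow(4881, Rational(1, 2)))) ≈ -67.864)
Add(Add(Add(A, Mul(-1, K)), -10874), 15899) = Add(Add(Add(Add(2, Mul(-1, Pow(4881, Rational(1, 2)))), Mul(-1, 10404)), -10874), 15899) = Add(Add(Add(Add(2, Mul(-1, Pow(4881, Rational(1, 2)))), -10404), -10874), 15899) = Add(Add(Add(-10402, Mul(-1, Pow(4881, Rational(1, 2)))), -10874), 15899) = Add(Add(-21276, Mul(-1, Pow(4881, Rational(1, 2)))), 15899) = Add(-5377, Mul(-1, Pow(4881, Rational(1, 2))))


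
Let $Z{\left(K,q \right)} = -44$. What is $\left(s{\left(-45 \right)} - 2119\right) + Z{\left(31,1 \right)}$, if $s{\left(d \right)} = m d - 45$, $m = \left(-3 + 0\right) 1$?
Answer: $-2073$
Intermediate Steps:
$m = -3$ ($m = \left(-3\right) 1 = -3$)
$s{\left(d \right)} = -45 - 3 d$ ($s{\left(d \right)} = - 3 d - 45 = -45 - 3 d$)
$\left(s{\left(-45 \right)} - 2119\right) + Z{\left(31,1 \right)} = \left(\left(-45 - -135\right) - 2119\right) - 44 = \left(\left(-45 + 135\right) - 2119\right) - 44 = \left(90 - 2119\right) - 44 = -2029 - 44 = -2073$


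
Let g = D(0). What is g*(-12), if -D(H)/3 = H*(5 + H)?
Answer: 0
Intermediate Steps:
D(H) = -3*H*(5 + H)
g = 0 (g = -3*0*(5 + 0) = -3*0*5 = 0)
g*(-12) = 0*(-12) = 0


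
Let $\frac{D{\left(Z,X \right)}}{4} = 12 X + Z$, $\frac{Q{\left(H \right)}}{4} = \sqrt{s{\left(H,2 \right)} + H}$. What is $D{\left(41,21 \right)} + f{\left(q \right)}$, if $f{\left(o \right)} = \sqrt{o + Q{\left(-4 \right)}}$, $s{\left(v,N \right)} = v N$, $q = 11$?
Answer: $1172 + \sqrt{11 + 8 i \sqrt{3}} \approx 1175.8 + 1.8292 i$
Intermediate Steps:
$s{\left(v,N \right)} = N v$
$Q{\left(H \right)} = 4 \sqrt{3} \sqrt{H}$ ($Q{\left(H \right)} = 4 \sqrt{2 H + H} = 4 \sqrt{3 H} = 4 \sqrt{3} \sqrt{H}$)
$D{\left(Z,X \right)} = 4 Z + 48 X$ ($D{\left(Z,X \right)} = 4 \left(12 X + Z\right) = 4 \left(Z + 12 X\right) = 4 Z + 48 X$)
$f{\left(o \right)} = \sqrt{o + 8 i \sqrt{3}}$ ($f{\left(o \right)} = \sqrt{o + 4 \sqrt{3} \sqrt{-4}} = \sqrt{o + 4 \sqrt{3} \cdot 2 i} = \sqrt{o + 8 i \sqrt{3}}$)
$D{\left(41,21 \right)} + f{\left(q \right)} = \left(4 \cdot 41 + 48 \cdot 21\right) + \sqrt{11 + 8 i \sqrt{3}} = \left(164 + 1008\right) + \sqrt{11 + 8 i \sqrt{3}} = 1172 + \sqrt{11 + 8 i \sqrt{3}}$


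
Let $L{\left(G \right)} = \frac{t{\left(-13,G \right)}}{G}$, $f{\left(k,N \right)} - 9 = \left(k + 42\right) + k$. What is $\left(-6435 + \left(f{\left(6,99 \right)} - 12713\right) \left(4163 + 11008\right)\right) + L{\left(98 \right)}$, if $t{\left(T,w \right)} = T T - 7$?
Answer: $- \frac{9404059584}{49} \approx -1.9192 \cdot 10^{8}$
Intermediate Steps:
$t{\left(T,w \right)} = -7 + T^{2}$ ($t{\left(T,w \right)} = T^{2} - 7 = -7 + T^{2}$)
$f{\left(k,N \right)} = 51 + 2 k$ ($f{\left(k,N \right)} = 9 + \left(\left(k + 42\right) + k\right) = 9 + \left(\left(42 + k\right) + k\right) = 9 + \left(42 + 2 k\right) = 51 + 2 k$)
$L{\left(G \right)} = \frac{162}{G}$ ($L{\left(G \right)} = \frac{-7 + \left(-13\right)^{2}}{G} = \frac{-7 + 169}{G} = \frac{162}{G}$)
$\left(-6435 + \left(f{\left(6,99 \right)} - 12713\right) \left(4163 + 11008\right)\right) + L{\left(98 \right)} = \left(-6435 + \left(\left(51 + 2 \cdot 6\right) - 12713\right) \left(4163 + 11008\right)\right) + \frac{162}{98} = \left(-6435 + \left(\left(51 + 12\right) - 12713\right) 15171\right) + 162 \cdot \frac{1}{98} = \left(-6435 + \left(63 - 12713\right) 15171\right) + \frac{81}{49} = \left(-6435 - 191913150\right) + \frac{81}{49} = -191919585 + \frac{81}{49} = - \frac{9404059584}{49}$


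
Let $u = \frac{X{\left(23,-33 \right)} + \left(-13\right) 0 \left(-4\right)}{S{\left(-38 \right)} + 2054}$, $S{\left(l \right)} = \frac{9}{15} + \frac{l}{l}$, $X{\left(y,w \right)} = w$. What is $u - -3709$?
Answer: $\frac{12706979}{3426} \approx 3709.0$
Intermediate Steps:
$S{\left(l \right)} = \frac{8}{5}$ ($S{\left(l \right)} = 9 \cdot \frac{1}{15} + 1 = \frac{3}{5} + 1 = \frac{8}{5}$)
$u = - \frac{55}{3426}$ ($u = \frac{-33 + \left(-13\right) 0 \left(-4\right)}{\frac{8}{5} + 2054} = \frac{-33 + 0 \left(-4\right)}{\frac{10278}{5}} = \left(-33 + 0\right) \frac{5}{10278} = \left(-33\right) \frac{5}{10278} = - \frac{55}{3426} \approx -0.016054$)
$u - -3709 = - \frac{55}{3426} - -3709 = - \frac{55}{3426} + 3709 = \frac{12706979}{3426}$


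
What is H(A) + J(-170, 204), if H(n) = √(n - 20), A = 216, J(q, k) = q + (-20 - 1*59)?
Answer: -235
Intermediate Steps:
J(q, k) = -79 + q (J(q, k) = q + (-20 - 59) = q - 79 = -79 + q)
H(n) = √(-20 + n)
H(A) + J(-170, 204) = √(-20 + 216) + (-79 - 170) = √196 - 249 = 14 - 249 = -235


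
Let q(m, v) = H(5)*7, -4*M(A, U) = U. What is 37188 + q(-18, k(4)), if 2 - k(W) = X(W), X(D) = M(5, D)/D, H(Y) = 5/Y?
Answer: 37195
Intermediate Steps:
M(A, U) = -U/4
X(D) = -¼ (X(D) = (-D/4)/D = -¼)
k(W) = 9/4 (k(W) = 2 - 1*(-¼) = 2 + ¼ = 9/4)
q(m, v) = 7 (q(m, v) = (5/5)*7 = (5*(⅕))*7 = 1*7 = 7)
37188 + q(-18, k(4)) = 37188 + 7 = 37195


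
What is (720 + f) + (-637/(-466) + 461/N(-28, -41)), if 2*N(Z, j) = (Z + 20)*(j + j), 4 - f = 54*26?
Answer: -51756439/76424 ≈ -677.23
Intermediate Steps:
f = -1400 (f = 4 - 54*26 = 4 - 1*1404 = 4 - 1404 = -1400)
N(Z, j) = j*(20 + Z) (N(Z, j) = ((Z + 20)*(j + j))/2 = ((20 + Z)*(2*j))/2 = (2*j*(20 + Z))/2 = j*(20 + Z))
(720 + f) + (-637/(-466) + 461/N(-28, -41)) = (720 - 1400) + (-637/(-466) + 461/((-41*(20 - 28)))) = -680 + (-637*(-1/466) + 461/((-41*(-8)))) = -680 + (637/466 + 461/328) = -680 + 211881/76424 = -51756439/76424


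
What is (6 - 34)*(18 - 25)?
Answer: 196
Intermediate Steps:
(6 - 34)*(18 - 25) = -28*(-7) = 196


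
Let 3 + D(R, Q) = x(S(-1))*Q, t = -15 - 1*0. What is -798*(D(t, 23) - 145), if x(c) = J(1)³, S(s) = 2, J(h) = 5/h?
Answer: -2176146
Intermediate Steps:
x(c) = 125 (x(c) = (5/1)³ = (5*1)³ = 5³ = 125)
t = -15 (t = -15 + 0 = -15)
D(R, Q) = -3 + 125*Q
-798*(D(t, 23) - 145) = -798*((-3 + 125*23) - 145) = -798*((-3 + 2875) - 145) = -798*(2872 - 145) = -798*2727 = -2176146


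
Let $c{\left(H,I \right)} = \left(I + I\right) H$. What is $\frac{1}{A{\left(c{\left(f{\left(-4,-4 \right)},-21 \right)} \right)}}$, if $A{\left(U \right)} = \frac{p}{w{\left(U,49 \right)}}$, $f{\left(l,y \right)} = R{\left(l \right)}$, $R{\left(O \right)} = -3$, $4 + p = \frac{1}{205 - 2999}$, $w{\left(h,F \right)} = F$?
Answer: $- \frac{136906}{11177} \approx -12.249$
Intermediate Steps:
$p = - \frac{11177}{2794}$ ($p = -4 + \frac{1}{205 - 2999} = -4 + \frac{1}{-2794} = -4 - \frac{1}{2794} = - \frac{11177}{2794} \approx -4.0004$)
$f{\left(l,y \right)} = -3$
$c{\left(H,I \right)} = 2 H I$ ($c{\left(H,I \right)} = 2 I H = 2 H I$)
$A{\left(U \right)} = - \frac{11177}{136906}$ ($A{\left(U \right)} = - \frac{11177}{2794 \cdot 49} = \left(- \frac{11177}{2794}\right) \frac{1}{49} = - \frac{11177}{136906}$)
$\frac{1}{A{\left(c{\left(f{\left(-4,-4 \right)},-21 \right)} \right)}} = \frac{1}{- \frac{11177}{136906}} = - \frac{136906}{11177}$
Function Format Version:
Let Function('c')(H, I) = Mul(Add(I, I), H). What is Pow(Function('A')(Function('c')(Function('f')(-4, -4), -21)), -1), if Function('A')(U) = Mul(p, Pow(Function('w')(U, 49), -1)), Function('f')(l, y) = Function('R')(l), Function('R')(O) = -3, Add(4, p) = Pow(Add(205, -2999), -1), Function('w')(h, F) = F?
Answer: Rational(-136906, 11177) ≈ -12.249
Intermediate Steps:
p = Rational(-11177, 2794) (p = Add(-4, Pow(Add(205, -2999), -1)) = Add(-4, Pow(-2794, -1)) = Add(-4, Rational(-1, 2794)) = Rational(-11177, 2794) ≈ -4.0004)
Function('f')(l, y) = -3
Function('c')(H, I) = Mul(2, H, I) (Function('c')(H, I) = Mul(Mul(2, I), H) = Mul(2, H, I))
Function('A')(U) = Rational(-11177, 136906) (Function('A')(U) = Mul(Rational(-11177, 2794), Pow(49, -1)) = Mul(Rational(-11177, 2794), Rational(1, 49)) = Rational(-11177, 136906))
Pow(Function('A')(Function('c')(Function('f')(-4, -4), -21)), -1) = Pow(Rational(-11177, 136906), -1) = Rational(-136906, 11177)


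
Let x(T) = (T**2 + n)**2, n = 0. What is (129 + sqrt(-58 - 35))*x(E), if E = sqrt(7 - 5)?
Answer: 516 + 4*I*sqrt(93) ≈ 516.0 + 38.575*I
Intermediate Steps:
E = sqrt(2) ≈ 1.4142
x(T) = T**4 (x(T) = (T**2 + 0)**2 = (T**2)**2 = T**4)
(129 + sqrt(-58 - 35))*x(E) = (129 + sqrt(-58 - 35))*(sqrt(2))**4 = (129 + sqrt(-93))*4 = (129 + I*sqrt(93))*4 = 516 + 4*I*sqrt(93)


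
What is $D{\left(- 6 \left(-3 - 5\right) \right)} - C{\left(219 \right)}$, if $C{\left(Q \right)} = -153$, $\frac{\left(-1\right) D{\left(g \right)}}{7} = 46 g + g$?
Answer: $-15639$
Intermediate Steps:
$D{\left(g \right)} = - 329 g$ ($D{\left(g \right)} = - 7 \left(46 g + g\right) = - 7 \cdot 47 g = - 329 g$)
$D{\left(- 6 \left(-3 - 5\right) \right)} - C{\left(219 \right)} = - 329 \left(- 6 \left(-3 - 5\right)\right) - -153 = - 329 \left(\left(-6\right) \left(-8\right)\right) + 153 = \left(-329\right) 48 + 153 = -15792 + 153 = -15639$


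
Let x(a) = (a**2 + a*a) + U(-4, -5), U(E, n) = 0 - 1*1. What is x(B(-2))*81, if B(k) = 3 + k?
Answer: 81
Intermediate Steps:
U(E, n) = -1 (U(E, n) = 0 - 1 = -1)
x(a) = -1 + 2*a**2 (x(a) = (a**2 + a*a) - 1 = (a**2 + a**2) - 1 = 2*a**2 - 1 = -1 + 2*a**2)
x(B(-2))*81 = (-1 + 2*(3 - 2)**2)*81 = (-1 + 2*1**2)*81 = (-1 + 2*1)*81 = (-1 + 2)*81 = 1*81 = 81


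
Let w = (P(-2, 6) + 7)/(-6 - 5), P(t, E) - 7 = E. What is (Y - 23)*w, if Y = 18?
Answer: 100/11 ≈ 9.0909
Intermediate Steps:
P(t, E) = 7 + E
w = -20/11 (w = ((7 + 6) + 7)/(-6 - 5) = (13 + 7)/(-11) = 20*(-1/11) = -20/11 ≈ -1.8182)
(Y - 23)*w = (18 - 23)*(-20/11) = -5*(-20/11) = 100/11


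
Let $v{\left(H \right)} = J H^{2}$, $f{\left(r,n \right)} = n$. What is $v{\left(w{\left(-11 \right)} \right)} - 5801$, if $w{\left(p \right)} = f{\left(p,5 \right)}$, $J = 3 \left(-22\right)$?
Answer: $-7451$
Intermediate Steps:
$J = -66$
$w{\left(p \right)} = 5$
$v{\left(H \right)} = - 66 H^{2}$
$v{\left(w{\left(-11 \right)} \right)} - 5801 = - 66 \cdot 5^{2} - 5801 = \left(-66\right) 25 - 5801 = -1650 - 5801 = -7451$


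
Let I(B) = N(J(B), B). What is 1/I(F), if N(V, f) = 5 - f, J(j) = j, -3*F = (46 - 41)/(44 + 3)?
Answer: 141/710 ≈ 0.19859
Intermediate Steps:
F = -5/141 (F = -(46 - 41)/(3*(44 + 3)) = -5/(3*47) = -⅓*5/47 = -5/141 ≈ -0.035461)
I(B) = 5 - B
1/I(F) = 1/(5 - 1*(-5/141)) = 1/(5 + 5/141) = 1/(710/141) = 141/710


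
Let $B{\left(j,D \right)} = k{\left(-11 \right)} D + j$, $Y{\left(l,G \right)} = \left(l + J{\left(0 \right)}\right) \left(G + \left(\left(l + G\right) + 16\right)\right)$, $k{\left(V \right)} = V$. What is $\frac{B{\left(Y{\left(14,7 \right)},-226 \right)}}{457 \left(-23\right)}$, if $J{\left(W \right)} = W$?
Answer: $- \frac{3102}{10511} \approx -0.29512$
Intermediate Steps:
$Y{\left(l,G \right)} = l \left(16 + l + 2 G\right)$ ($Y{\left(l,G \right)} = \left(l + 0\right) \left(G + \left(\left(l + G\right) + 16\right)\right) = l \left(G + \left(\left(G + l\right) + 16\right)\right) = l \left(G + \left(16 + G + l\right)\right) = l \left(16 + l + 2 G\right)$)
$B{\left(j,D \right)} = j - 11 D$ ($B{\left(j,D \right)} = - 11 D + j = j - 11 D$)
$\frac{B{\left(Y{\left(14,7 \right)},-226 \right)}}{457 \left(-23\right)} = \frac{14 \left(16 + 14 + 2 \cdot 7\right) - -2486}{457 \left(-23\right)} = \frac{14 \left(16 + 14 + 14\right) + 2486}{-10511} = \left(14 \cdot 44 + 2486\right) \left(- \frac{1}{10511}\right) = \left(616 + 2486\right) \left(- \frac{1}{10511}\right) = 3102 \left(- \frac{1}{10511}\right) = - \frac{3102}{10511}$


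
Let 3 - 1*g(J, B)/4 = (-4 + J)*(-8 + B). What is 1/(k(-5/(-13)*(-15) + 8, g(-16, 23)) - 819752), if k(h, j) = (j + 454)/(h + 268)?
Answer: -3513/2879767118 ≈ -1.2199e-6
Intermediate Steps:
g(J, B) = 12 - 4*(-8 + B)*(-4 + J) (g(J, B) = 12 - 4*(-4 + J)*(-8 + B) = 12 - 4*(-8 + B)*(-4 + J))
k(h, j) = (454 + j)/(268 + h)
1/(k(-5/(-13)*(-15) + 8, g(-16, 23)) - 819752) = 1/((454 + (-116 + 16*23 + 32*(-16) - 4*23*(-16)))/(268 + (-5/(-13)*(-15) + 8)) - 819752) = 1/((454 + (-116 + 368 - 512 + 1472))/(268 + (-5*(-1/13)*(-15) + 8)) - 819752) = 1/((454 + 1212)/(268 + ((5/13)*(-15) + 8)) - 819752) = 1/(1666/(268 + (-75/13 + 8)) - 819752) = 1/(1666/(268 + 29/13) - 819752) = 1/(1666/(3513/13) - 819752) = 1/((13/3513)*1666 - 819752) = 1/(21658/3513 - 819752) = 1/(-2879767118/3513) = -3513/2879767118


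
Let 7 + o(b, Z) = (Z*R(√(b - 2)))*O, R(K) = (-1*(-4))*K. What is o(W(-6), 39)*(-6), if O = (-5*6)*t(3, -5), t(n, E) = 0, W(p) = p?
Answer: 42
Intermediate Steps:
R(K) = 4*K
O = 0 (O = -5*6*0 = -30*0 = 0)
o(b, Z) = -7 (o(b, Z) = -7 + (Z*(4*√(b - 2)))*0 = -7 + (Z*(4*√(-2 + b)))*0 = -7 + (4*Z*√(-2 + b))*0 = -7 + 0 = -7)
o(W(-6), 39)*(-6) = -7*(-6) = 42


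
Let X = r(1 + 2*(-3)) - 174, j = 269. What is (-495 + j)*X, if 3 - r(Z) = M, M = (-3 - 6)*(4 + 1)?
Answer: 28476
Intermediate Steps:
M = -45 (M = -9*5 = -45)
r(Z) = 48 (r(Z) = 3 - 1*(-45) = 3 + 45 = 48)
X = -126 (X = 48 - 174 = -126)
(-495 + j)*X = (-495 + 269)*(-126) = -226*(-126) = 28476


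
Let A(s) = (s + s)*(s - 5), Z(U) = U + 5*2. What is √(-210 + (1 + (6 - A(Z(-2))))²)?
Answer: √1471 ≈ 38.354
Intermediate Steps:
Z(U) = 10 + U (Z(U) = U + 10 = 10 + U)
A(s) = 2*s*(-5 + s) (A(s) = (2*s)*(-5 + s) = 2*s*(-5 + s))
√(-210 + (1 + (6 - A(Z(-2))))²) = √(-210 + (1 + (6 - 2*(10 - 2)*(-5 + (10 - 2))))²) = √(-210 + (1 + (6 - 2*8*(-5 + 8)))²) = √(-210 + (1 + (6 - 2*8*3))²) = √(-210 + (1 + (6 - 1*48))²) = √(-210 + (1 + (6 - 48))²) = √(-210 + (1 - 42)²) = √(-210 + (-41)²) = √(-210 + 1681) = √1471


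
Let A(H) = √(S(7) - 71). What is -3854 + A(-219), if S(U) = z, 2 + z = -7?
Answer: -3854 + 4*I*√5 ≈ -3854.0 + 8.9443*I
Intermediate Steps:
z = -9 (z = -2 - 7 = -9)
S(U) = -9
A(H) = 4*I*√5 (A(H) = √(-9 - 71) = √(-80) = 4*I*√5)
-3854 + A(-219) = -3854 + 4*I*√5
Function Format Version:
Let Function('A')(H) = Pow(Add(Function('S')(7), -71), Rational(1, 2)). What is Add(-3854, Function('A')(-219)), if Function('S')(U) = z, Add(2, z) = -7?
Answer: Add(-3854, Mul(4, I, Pow(5, Rational(1, 2)))) ≈ Add(-3854.0, Mul(8.9443, I))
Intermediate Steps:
z = -9 (z = Add(-2, -7) = -9)
Function('S')(U) = -9
Function('A')(H) = Mul(4, I, Pow(5, Rational(1, 2))) (Function('A')(H) = Pow(Add(-9, -71), Rational(1, 2)) = Pow(-80, Rational(1, 2)) = Mul(4, I, Pow(5, Rational(1, 2))))
Add(-3854, Function('A')(-219)) = Add(-3854, Mul(4, I, Pow(5, Rational(1, 2))))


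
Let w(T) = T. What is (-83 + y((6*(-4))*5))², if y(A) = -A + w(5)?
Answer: 1764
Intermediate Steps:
y(A) = 5 - A (y(A) = -A + 5 = 5 - A)
(-83 + y((6*(-4))*5))² = (-83 + (5 - 6*(-4)*5))² = (-83 + (5 - (-24)*5))² = (-83 + (5 - 1*(-120)))² = (-83 + (5 + 120))² = (-83 + 125)² = 42² = 1764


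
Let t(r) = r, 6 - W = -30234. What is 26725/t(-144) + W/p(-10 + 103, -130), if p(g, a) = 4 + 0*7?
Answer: 1061915/144 ≈ 7374.4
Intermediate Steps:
W = 30240 (W = 6 - 1*(-30234) = 6 + 30234 = 30240)
p(g, a) = 4 (p(g, a) = 4 + 0 = 4)
26725/t(-144) + W/p(-10 + 103, -130) = 26725/(-144) + 30240/4 = 26725*(-1/144) + 30240*(1/4) = -26725/144 + 7560 = 1061915/144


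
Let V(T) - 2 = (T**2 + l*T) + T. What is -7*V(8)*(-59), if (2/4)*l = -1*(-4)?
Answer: 56994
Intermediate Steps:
l = 8 (l = 2*(-1*(-4)) = 2*4 = 8)
V(T) = 2 + T**2 + 9*T (V(T) = 2 + ((T**2 + 8*T) + T) = 2 + (T**2 + 9*T) = 2 + T**2 + 9*T)
-7*V(8)*(-59) = -7*(2 + 8**2 + 9*8)*(-59) = -7*(2 + 64 + 72)*(-59) = -7*138*(-59) = -966*(-59) = 56994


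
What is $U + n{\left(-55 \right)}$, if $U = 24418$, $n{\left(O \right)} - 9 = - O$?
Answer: $24482$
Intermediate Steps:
$n{\left(O \right)} = 9 - O$
$U + n{\left(-55 \right)} = 24418 + \left(9 - -55\right) = 24418 + \left(9 + 55\right) = 24418 + 64 = 24482$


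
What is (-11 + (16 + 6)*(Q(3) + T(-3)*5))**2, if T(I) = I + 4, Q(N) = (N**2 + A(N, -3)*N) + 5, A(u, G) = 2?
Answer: 290521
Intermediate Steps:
Q(N) = 5 + N**2 + 2*N (Q(N) = (N**2 + 2*N) + 5 = 5 + N**2 + 2*N)
T(I) = 4 + I
(-11 + (16 + 6)*(Q(3) + T(-3)*5))**2 = (-11 + (16 + 6)*((5 + 3**2 + 2*3) + (4 - 3)*5))**2 = (-11 + 22*((5 + 9 + 6) + 1*5))**2 = (-11 + 22*(20 + 5))**2 = (-11 + 22*25)**2 = (-11 + 550)**2 = 539**2 = 290521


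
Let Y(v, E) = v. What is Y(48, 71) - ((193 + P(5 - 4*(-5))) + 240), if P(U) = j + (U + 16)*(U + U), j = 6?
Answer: -2441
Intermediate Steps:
P(U) = 6 + 2*U*(16 + U) (P(U) = 6 + (U + 16)*(U + U) = 6 + (16 + U)*(2*U) = 6 + 2*U*(16 + U))
Y(48, 71) - ((193 + P(5 - 4*(-5))) + 240) = 48 - ((193 + (6 + 2*(5 - 4*(-5))² + 32*(5 - 4*(-5)))) + 240) = 48 - ((193 + (6 + 2*(5 + 20)² + 32*(5 + 20))) + 240) = 48 - ((193 + (6 + 2*25² + 32*25)) + 240) = 48 - ((193 + (6 + 2*625 + 800)) + 240) = 48 - ((193 + (6 + 1250 + 800)) + 240) = 48 - ((193 + 2056) + 240) = 48 - (2249 + 240) = 48 - 1*2489 = 48 - 2489 = -2441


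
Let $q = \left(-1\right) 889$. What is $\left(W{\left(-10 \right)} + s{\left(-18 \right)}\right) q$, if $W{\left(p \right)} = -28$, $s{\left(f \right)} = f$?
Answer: $40894$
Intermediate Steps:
$q = -889$
$\left(W{\left(-10 \right)} + s{\left(-18 \right)}\right) q = \left(-28 - 18\right) \left(-889\right) = \left(-46\right) \left(-889\right) = 40894$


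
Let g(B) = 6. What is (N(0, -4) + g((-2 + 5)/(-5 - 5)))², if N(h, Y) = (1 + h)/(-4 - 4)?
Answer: 2209/64 ≈ 34.516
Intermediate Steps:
N(h, Y) = -⅛ - h/8 (N(h, Y) = (1 + h)/(-8) = (1 + h)*(-⅛) = -⅛ - h/8)
(N(0, -4) + g((-2 + 5)/(-5 - 5)))² = ((-⅛ - ⅛*0) + 6)² = ((-⅛ + 0) + 6)² = (-⅛ + 6)² = (47/8)² = 2209/64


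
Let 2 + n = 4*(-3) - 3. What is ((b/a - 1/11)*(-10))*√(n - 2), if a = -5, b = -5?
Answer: -100*I*√19/11 ≈ -39.626*I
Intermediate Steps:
n = -17 (n = -2 + (4*(-3) - 3) = -2 + (-12 - 3) = -2 - 15 = -17)
((b/a - 1/11)*(-10))*√(n - 2) = ((-5/(-5) - 1/11)*(-10))*√(-17 - 2) = ((-5*(-⅕) - 1*1/11)*(-10))*√(-19) = ((1 - 1/11)*(-10))*(I*√19) = ((10/11)*(-10))*(I*√19) = -100*I*√19/11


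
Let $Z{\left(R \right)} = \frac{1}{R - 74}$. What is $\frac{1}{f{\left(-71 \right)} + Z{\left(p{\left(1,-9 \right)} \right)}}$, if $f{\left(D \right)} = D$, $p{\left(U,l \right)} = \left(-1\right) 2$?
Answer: $- \frac{76}{5397} \approx -0.014082$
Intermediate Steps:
$p{\left(U,l \right)} = -2$
$Z{\left(R \right)} = \frac{1}{-74 + R}$
$\frac{1}{f{\left(-71 \right)} + Z{\left(p{\left(1,-9 \right)} \right)}} = \frac{1}{-71 + \frac{1}{-74 - 2}} = \frac{1}{-71 + \frac{1}{-76}} = \frac{1}{-71 - \frac{1}{76}} = \frac{1}{- \frac{5397}{76}} = - \frac{76}{5397}$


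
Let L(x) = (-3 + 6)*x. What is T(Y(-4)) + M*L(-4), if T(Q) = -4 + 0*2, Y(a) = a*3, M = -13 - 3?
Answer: 188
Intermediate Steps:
M = -16
Y(a) = 3*a
T(Q) = -4 (T(Q) = -4 + 0 = -4)
L(x) = 3*x
T(Y(-4)) + M*L(-4) = -4 - 48*(-4) = -4 - 16*(-12) = -4 + 192 = 188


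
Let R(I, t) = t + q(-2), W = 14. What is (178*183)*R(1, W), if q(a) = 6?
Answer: 651480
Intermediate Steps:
R(I, t) = 6 + t (R(I, t) = t + 6 = 6 + t)
(178*183)*R(1, W) = (178*183)*(6 + 14) = 32574*20 = 651480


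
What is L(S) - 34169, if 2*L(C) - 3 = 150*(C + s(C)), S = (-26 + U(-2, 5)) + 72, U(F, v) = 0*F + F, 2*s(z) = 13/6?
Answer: -123145/4 ≈ -30786.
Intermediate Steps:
s(z) = 13/12 (s(z) = (13/6)/2 = (13*(⅙))/2 = (½)*(13/6) = 13/12)
U(F, v) = F (U(F, v) = 0 + F = F)
S = 44 (S = (-26 - 2) + 72 = -28 + 72 = 44)
L(C) = 331/4 + 75*C (L(C) = 3/2 + (150*(C + 13/12))/2 = 3/2 + (150*(13/12 + C))/2 = 3/2 + (325/2 + 150*C)/2 = 3/2 + (325/4 + 75*C) = 331/4 + 75*C)
L(S) - 34169 = (331/4 + 75*44) - 34169 = (331/4 + 3300) - 34169 = 13531/4 - 34169 = -123145/4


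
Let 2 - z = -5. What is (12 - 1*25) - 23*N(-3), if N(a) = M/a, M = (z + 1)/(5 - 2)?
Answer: 67/9 ≈ 7.4444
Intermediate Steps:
z = 7 (z = 2 - 1*(-5) = 2 + 5 = 7)
M = 8/3 (M = (7 + 1)/(5 - 2) = 8/3 ≈ 2.6667)
N(a) = 8/(3*a)
(12 - 1*25) - 23*N(-3) = (12 - 1*25) - 184/(3*(-3)) = (12 - 25) - 184*(-1)/(3*3) = -13 - 23*(-8/9) = -13 + 184/9 = 67/9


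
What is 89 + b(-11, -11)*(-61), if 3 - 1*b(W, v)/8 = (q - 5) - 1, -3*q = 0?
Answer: -4303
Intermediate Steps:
q = 0 (q = -⅓*0 = 0)
b(W, v) = 72 (b(W, v) = 24 - 8*((0 - 5) - 1) = 24 - 8*(-5 - 1) = 24 - 8*(-6) = 24 + 48 = 72)
89 + b(-11, -11)*(-61) = 89 + 72*(-61) = 89 - 4392 = -4303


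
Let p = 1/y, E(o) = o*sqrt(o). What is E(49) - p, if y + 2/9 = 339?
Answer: 1045798/3049 ≈ 343.00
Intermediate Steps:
y = 3049/9 (y = -2/9 + 339 = 3049/9 ≈ 338.78)
E(o) = o**(3/2)
p = 9/3049 (p = 1/(3049/9) = 9/3049 ≈ 0.0029518)
E(49) - p = 49**(3/2) - 1*9/3049 = 343 - 9/3049 = 1045798/3049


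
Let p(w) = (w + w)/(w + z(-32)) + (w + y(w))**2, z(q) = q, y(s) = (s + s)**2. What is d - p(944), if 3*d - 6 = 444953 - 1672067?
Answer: -724624189969378/57 ≈ -1.2713e+13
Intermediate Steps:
y(s) = 4*s**2 (y(s) = (2*s)**2 = 4*s**2)
p(w) = (w + 4*w**2)**2 + 2*w/(-32 + w) (p(w) = (w + w)/(w - 32) + (w + 4*w**2)**2 = (2*w)/(-32 + w) + (w + 4*w**2)**2 = 2*w/(-32 + w) + (w + 4*w**2)**2 = (w + 4*w**2)**2 + 2*w/(-32 + w))
d = -409036 (d = 2 + (444953 - 1672067)/3 = 2 + (1/3)*(-1227114) = 2 - 409038 = -409036)
d - p(944) = -409036 - 944*(2 - 504*944**3 - 255*944**2 - 32*944 + 16*944**4)/(-32 + 944) = -409036 - 944*(2 - 504*841232384 - 255*891136 - 30208 + 16*794123370496)/912 = -409036 - 944*(2 - 423981121536 - 227239680 - 30208 + 12705973927936)/912 = -409036 - 944*12281765536514/912 = -409036 - 1*724624166654326/57 = -409036 - 724624166654326/57 = -724624189969378/57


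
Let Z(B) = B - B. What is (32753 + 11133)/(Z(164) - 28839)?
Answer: -43886/28839 ≈ -1.5218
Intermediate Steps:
Z(B) = 0
(32753 + 11133)/(Z(164) - 28839) = (32753 + 11133)/(0 - 28839) = 43886/(-28839) = 43886*(-1/28839) = -43886/28839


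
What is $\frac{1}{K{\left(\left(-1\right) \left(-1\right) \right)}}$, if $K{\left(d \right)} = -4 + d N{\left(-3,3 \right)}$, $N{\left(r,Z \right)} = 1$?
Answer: $- \frac{1}{3} \approx -0.33333$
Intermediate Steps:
$K{\left(d \right)} = -4 + d$ ($K{\left(d \right)} = -4 + d 1 = -4 + d$)
$\frac{1}{K{\left(\left(-1\right) \left(-1\right) \right)}} = \frac{1}{-4 - -1} = \frac{1}{-4 + 1} = \frac{1}{-3} = - \frac{1}{3}$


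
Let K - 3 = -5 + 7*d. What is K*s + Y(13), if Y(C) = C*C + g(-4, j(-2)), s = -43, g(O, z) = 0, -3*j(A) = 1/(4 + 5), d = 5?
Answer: -1250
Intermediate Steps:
j(A) = -1/27 (j(A) = -1/(3*(4 + 5)) = -⅓/9 = -⅓*⅑ = -1/27)
K = 33 (K = 3 + (-5 + 7*5) = 3 + (-5 + 35) = 3 + 30 = 33)
Y(C) = C² (Y(C) = C*C + 0 = C² + 0 = C²)
K*s + Y(13) = 33*(-43) + 13² = -1419 + 169 = -1250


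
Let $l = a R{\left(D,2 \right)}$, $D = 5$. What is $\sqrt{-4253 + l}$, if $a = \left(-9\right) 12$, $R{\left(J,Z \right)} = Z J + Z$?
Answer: $i \sqrt{5549} \approx 74.492 i$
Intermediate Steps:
$R{\left(J,Z \right)} = Z + J Z$ ($R{\left(J,Z \right)} = J Z + Z = Z + J Z$)
$a = -108$
$l = -1296$ ($l = - 108 \cdot 2 \left(1 + 5\right) = - 108 \cdot 2 \cdot 6 = \left(-108\right) 12 = -1296$)
$\sqrt{-4253 + l} = \sqrt{-4253 - 1296} = \sqrt{-5549} = i \sqrt{5549}$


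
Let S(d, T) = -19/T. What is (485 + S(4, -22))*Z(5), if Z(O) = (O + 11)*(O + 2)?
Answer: 598584/11 ≈ 54417.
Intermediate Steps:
Z(O) = (2 + O)*(11 + O) (Z(O) = (11 + O)*(2 + O) = (2 + O)*(11 + O))
(485 + S(4, -22))*Z(5) = (485 - 19/(-22))*(22 + 5² + 13*5) = (485 - 19*(-1/22))*(22 + 25 + 65) = (485 + 19/22)*112 = (10689/22)*112 = 598584/11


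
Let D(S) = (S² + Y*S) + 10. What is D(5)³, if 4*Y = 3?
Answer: 3723875/64 ≈ 58186.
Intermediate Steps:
Y = ¾ (Y = (¼)*3 = ¾ ≈ 0.75000)
D(S) = 10 + S² + 3*S/4 (D(S) = (S² + 3*S/4) + 10 = 10 + S² + 3*S/4)
D(5)³ = (10 + 5² + (¾)*5)³ = (10 + 25 + 15/4)³ = (155/4)³ = 3723875/64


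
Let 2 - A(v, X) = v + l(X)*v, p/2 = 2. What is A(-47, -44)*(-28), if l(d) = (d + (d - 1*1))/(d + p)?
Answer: -43001/10 ≈ -4300.1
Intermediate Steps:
p = 4 (p = 2*2 = 4)
l(d) = (-1 + 2*d)/(4 + d) (l(d) = (d + (d - 1*1))/(d + 4) = (d + (d - 1))/(4 + d) = (d + (-1 + d))/(4 + d) = (-1 + 2*d)/(4 + d))
A(v, X) = 2 - v - v*(-1 + 2*X)/(4 + X) (A(v, X) = 2 - (v + ((-1 + 2*X)/(4 + X))*v) = 2 - (v + v*(-1 + 2*X)/(4 + X)) = 2 + (-v - v*(-1 + 2*X)/(4 + X)) = 2 - v - v*(-1 + 2*X)/(4 + X))
A(-47, -44)*(-28) = (((2 - 1*(-47))*(4 - 44) - 1*(-47)*(-1 + 2*(-44)))/(4 - 44))*(-28) = (((2 + 47)*(-40) - 1*(-47)*(-1 - 88))/(-40))*(-28) = -(49*(-40) - 1*(-47)*(-89))/40*(-28) = -(-1960 - 4183)/40*(-28) = -1/40*(-6143)*(-28) = (6143/40)*(-28) = -43001/10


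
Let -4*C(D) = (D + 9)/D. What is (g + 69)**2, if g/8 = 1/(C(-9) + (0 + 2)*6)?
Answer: 43681/9 ≈ 4853.4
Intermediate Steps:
C(D) = -(9 + D)/(4*D) (C(D) = -(D + 9)/(4*D) = -(9 + D)/(4*D))
g = 2/3 (g = 8/((1/4)*(-9 - 1*(-9))/(-9) + (0 + 2)*6) = 8/((1/4)*(-1/9)*(-9 + 9) + 2*6) = 8/((1/4)*(-1/9)*0 + 12) = 8/(0 + 12) = 8/12 = 8*(1/12) = 2/3 ≈ 0.66667)
(g + 69)**2 = (2/3 + 69)**2 = (209/3)**2 = 43681/9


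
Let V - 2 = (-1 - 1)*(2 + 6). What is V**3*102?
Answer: -279888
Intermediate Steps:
V = -14 (V = 2 + (-1 - 1)*(2 + 6) = 2 - 2*8 = 2 - 16 = -14)
V**3*102 = (-14)**3*102 = -2744*102 = -279888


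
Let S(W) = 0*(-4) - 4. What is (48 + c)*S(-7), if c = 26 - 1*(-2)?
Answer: -304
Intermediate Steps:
S(W) = -4 (S(W) = 0 - 4 = -4)
c = 28 (c = 26 + 2 = 28)
(48 + c)*S(-7) = (48 + 28)*(-4) = 76*(-4) = -304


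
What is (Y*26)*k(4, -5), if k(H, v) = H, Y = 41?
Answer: 4264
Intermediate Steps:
(Y*26)*k(4, -5) = (41*26)*4 = 1066*4 = 4264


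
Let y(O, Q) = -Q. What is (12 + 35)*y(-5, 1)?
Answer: -47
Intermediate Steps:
(12 + 35)*y(-5, 1) = (12 + 35)*(-1*1) = 47*(-1) = -47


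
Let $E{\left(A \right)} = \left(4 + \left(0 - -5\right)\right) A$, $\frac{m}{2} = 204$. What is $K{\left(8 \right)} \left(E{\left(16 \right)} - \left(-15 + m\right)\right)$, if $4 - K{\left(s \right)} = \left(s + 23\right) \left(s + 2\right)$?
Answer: $76194$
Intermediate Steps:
$m = 408$ ($m = 2 \cdot 204 = 408$)
$E{\left(A \right)} = 9 A$ ($E{\left(A \right)} = \left(4 + \left(0 + 5\right)\right) A = \left(4 + 5\right) A = 9 A$)
$K{\left(s \right)} = 4 - \left(2 + s\right) \left(23 + s\right)$ ($K{\left(s \right)} = 4 - \left(s + 23\right) \left(s + 2\right) = 4 - \left(23 + s\right) \left(2 + s\right) = 4 - \left(2 + s\right) \left(23 + s\right)$)
$K{\left(8 \right)} \left(E{\left(16 \right)} - \left(-15 + m\right)\right) = \left(-42 - 8^{2} - 200\right) \left(9 \cdot 16 + \left(15 - 408\right)\right) = \left(-42 - 64 - 200\right) \left(144 + \left(15 - 408\right)\right) = \left(-42 - 64 - 200\right) \left(144 - 393\right) = \left(-306\right) \left(-249\right) = 76194$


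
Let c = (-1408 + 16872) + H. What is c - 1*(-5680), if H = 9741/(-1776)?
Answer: 12514001/592 ≈ 21139.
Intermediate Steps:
H = -3247/592 (H = 9741*(-1/1776) = -3247/592 ≈ -5.4848)
c = 9151441/592 (c = (-1408 + 16872) - 3247/592 = 15464 - 3247/592 = 9151441/592 ≈ 15459.)
c - 1*(-5680) = 9151441/592 - 1*(-5680) = 9151441/592 + 5680 = 12514001/592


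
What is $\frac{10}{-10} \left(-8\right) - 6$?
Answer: $2$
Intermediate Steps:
$\frac{10}{-10} \left(-8\right) - 6 = 10 \left(- \frac{1}{10}\right) \left(-8\right) - 6 = \left(-1\right) \left(-8\right) - 6 = 8 - 6 = 2$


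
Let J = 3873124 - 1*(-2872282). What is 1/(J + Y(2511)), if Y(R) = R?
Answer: 1/6747917 ≈ 1.4819e-7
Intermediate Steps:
J = 6745406 (J = 3873124 + 2872282 = 6745406)
1/(J + Y(2511)) = 1/(6745406 + 2511) = 1/6747917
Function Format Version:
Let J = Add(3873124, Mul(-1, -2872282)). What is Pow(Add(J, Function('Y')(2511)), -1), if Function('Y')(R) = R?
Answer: Rational(1, 6747917) ≈ 1.4819e-7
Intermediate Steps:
J = 6745406 (J = Add(3873124, 2872282) = 6745406)
Pow(Add(J, Function('Y')(2511)), -1) = Pow(Add(6745406, 2511), -1) = Pow(6747917, -1) = Rational(1, 6747917)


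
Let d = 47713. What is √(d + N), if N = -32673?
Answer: 8*√235 ≈ 122.64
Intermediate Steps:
√(d + N) = √(47713 - 32673) = √15040 = 8*√235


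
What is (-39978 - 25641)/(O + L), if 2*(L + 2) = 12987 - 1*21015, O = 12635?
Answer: -21873/2873 ≈ -7.6133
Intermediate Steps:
L = -4016 (L = -2 + (12987 - 1*21015)/2 = -2 + (12987 - 21015)/2 = -2 + (1/2)*(-8028) = -2 - 4014 = -4016)
(-39978 - 25641)/(O + L) = (-39978 - 25641)/(12635 - 4016) = -65619/8619 = -65619*1/8619 = -21873/2873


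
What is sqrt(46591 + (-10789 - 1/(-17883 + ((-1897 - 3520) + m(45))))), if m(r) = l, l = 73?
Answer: sqrt(19314947348485)/23227 ≈ 189.21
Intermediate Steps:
m(r) = 73
sqrt(46591 + (-10789 - 1/(-17883 + ((-1897 - 3520) + m(45))))) = sqrt(46591 + (-10789 - 1/(-17883 + ((-1897 - 3520) + 73)))) = sqrt(46591 + (-10789 - 1/(-17883 + (-5417 + 73)))) = sqrt(46591 + (-10789 - 1/(-17883 - 5344))) = sqrt(46591 + (-10789 - 1/(-23227))) = sqrt(46591 + (-10789 - 1*(-1/23227))) = sqrt(46591 + (-10789 + 1/23227)) = sqrt(46591 - 250596102/23227) = sqrt(831573055/23227) = sqrt(19314947348485)/23227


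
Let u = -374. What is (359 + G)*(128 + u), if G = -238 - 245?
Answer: 30504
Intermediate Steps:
G = -483
(359 + G)*(128 + u) = (359 - 483)*(128 - 374) = -124*(-246) = 30504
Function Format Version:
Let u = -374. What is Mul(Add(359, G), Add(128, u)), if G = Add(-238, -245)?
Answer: 30504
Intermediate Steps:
G = -483
Mul(Add(359, G), Add(128, u)) = Mul(Add(359, -483), Add(128, -374)) = Mul(-124, -246) = 30504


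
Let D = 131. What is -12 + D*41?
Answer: 5359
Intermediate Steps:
-12 + D*41 = -12 + 131*41 = -12 + 5371 = 5359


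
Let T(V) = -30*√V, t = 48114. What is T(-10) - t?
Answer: -48114 - 30*I*√10 ≈ -48114.0 - 94.868*I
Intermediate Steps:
T(-10) - t = -30*I*√10 - 1*48114 = -30*I*√10 - 48114 = -48114 - 30*I*√10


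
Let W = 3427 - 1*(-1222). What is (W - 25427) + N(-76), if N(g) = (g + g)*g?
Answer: -9226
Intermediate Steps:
N(g) = 2*g² (N(g) = (2*g)*g = 2*g²)
W = 4649 (W = 3427 + 1222 = 4649)
(W - 25427) + N(-76) = (4649 - 25427) + 2*(-76)² = -20778 + 2*5776 = -20778 + 11552 = -9226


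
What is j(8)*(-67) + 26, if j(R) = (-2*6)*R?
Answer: 6458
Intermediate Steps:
j(R) = -12*R
j(8)*(-67) + 26 = -12*8*(-67) + 26 = -96*(-67) + 26 = 6432 + 26 = 6458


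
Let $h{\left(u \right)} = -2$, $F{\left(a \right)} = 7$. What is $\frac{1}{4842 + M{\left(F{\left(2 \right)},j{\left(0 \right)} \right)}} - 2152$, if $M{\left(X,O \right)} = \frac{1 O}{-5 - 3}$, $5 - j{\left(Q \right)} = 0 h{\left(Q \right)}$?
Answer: $- \frac{83349104}{38731} \approx -2152.0$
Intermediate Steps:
$j{\left(Q \right)} = 5$ ($j{\left(Q \right)} = 5 - 0 \left(-2\right) = 5 - 0 = 5 + 0 = 5$)
$M{\left(X,O \right)} = - \frac{O}{8}$ ($M{\left(X,O \right)} = \frac{O}{-8} = O \left(- \frac{1}{8}\right) = - \frac{O}{8}$)
$\frac{1}{4842 + M{\left(F{\left(2 \right)},j{\left(0 \right)} \right)}} - 2152 = \frac{1}{4842 - \frac{5}{8}} - 2152 = \frac{1}{\frac{38731}{8}} - 2152 = \frac{8}{38731} - 2152 = - \frac{83349104}{38731}$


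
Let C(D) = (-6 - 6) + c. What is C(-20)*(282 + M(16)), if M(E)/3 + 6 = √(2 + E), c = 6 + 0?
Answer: -1584 - 54*√2 ≈ -1660.4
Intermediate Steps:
c = 6
M(E) = -18 + 3*√(2 + E)
C(D) = -6 (C(D) = (-6 - 6) + 6 = -12 + 6 = -6)
C(-20)*(282 + M(16)) = -6*(282 + (-18 + 3*√(2 + 16))) = -6*(282 + (-18 + 3*√18)) = -6*(282 + (-18 + 3*(3*√2))) = -6*(282 + (-18 + 9*√2)) = -6*(264 + 9*√2) = -1584 - 54*√2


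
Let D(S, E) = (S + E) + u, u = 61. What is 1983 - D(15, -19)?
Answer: 1926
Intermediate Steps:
D(S, E) = 61 + E + S (D(S, E) = (S + E) + 61 = (E + S) + 61 = 61 + E + S)
1983 - D(15, -19) = 1983 - (61 - 19 + 15) = 1983 - 1*57 = 1983 - 57 = 1926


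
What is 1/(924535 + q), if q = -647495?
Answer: 1/277040 ≈ 3.6096e-6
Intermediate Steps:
1/(924535 + q) = 1/(924535 - 647495) = 1/277040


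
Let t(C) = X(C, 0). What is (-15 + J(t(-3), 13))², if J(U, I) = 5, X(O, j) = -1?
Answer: 100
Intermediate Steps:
t(C) = -1
(-15 + J(t(-3), 13))² = (-15 + 5)² = (-10)² = 100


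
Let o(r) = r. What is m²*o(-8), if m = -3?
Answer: -72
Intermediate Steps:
m²*o(-8) = (-3)²*(-8) = 9*(-8) = -72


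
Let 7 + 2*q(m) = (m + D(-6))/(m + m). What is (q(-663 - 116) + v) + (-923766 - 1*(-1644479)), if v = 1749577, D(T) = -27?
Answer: 1924353385/779 ≈ 2.4703e+6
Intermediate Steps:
q(m) = -7/2 + (-27 + m)/(4*m) (q(m) = -7/2 + ((m - 27)/(m + m))/2 = -7/2 + ((-27 + m)/((2*m)))/2 = -7/2 + ((-27 + m)*(1/(2*m)))/2 = -7/2 + ((-27 + m)/(2*m))/2 = -7/2 + (-27 + m)/(4*m))
(q(-663 - 116) + v) + (-923766 - 1*(-1644479)) = ((-27 - 13*(-663 - 116))/(4*(-663 - 116)) + 1749577) + (-923766 - 1*(-1644479)) = ((¼)*(-27 - 13*(-779))/(-779) + 1749577) + (-923766 + 1644479) = ((¼)*(-1/779)*(-27 + 10127) + 1749577) + 720713 = ((¼)*(-1/779)*10100 + 1749577) + 720713 = (-2525/779 + 1749577) + 720713 = 1362917958/779 + 720713 = 1924353385/779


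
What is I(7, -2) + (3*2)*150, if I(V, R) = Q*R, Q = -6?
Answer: 912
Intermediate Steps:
I(V, R) = -6*R
I(7, -2) + (3*2)*150 = -6*(-2) + (3*2)*150 = 12 + 6*150 = 12 + 900 = 912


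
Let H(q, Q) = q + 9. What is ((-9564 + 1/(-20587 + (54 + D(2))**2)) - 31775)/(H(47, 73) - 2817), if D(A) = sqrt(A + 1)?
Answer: 3225715576329/215443060888 + 27*sqrt(3)/215443060888 ≈ 14.972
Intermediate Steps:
H(q, Q) = 9 + q
D(A) = sqrt(1 + A)
((-9564 + 1/(-20587 + (54 + D(2))**2)) - 31775)/(H(47, 73) - 2817) = ((-9564 + 1/(-20587 + (54 + sqrt(1 + 2))**2)) - 31775)/((9 + 47) - 2817) = ((-9564 + 1/(-20587 + (54 + sqrt(3))**2)) - 31775)/(56 - 2817) = (-41339 + 1/(-20587 + (54 + sqrt(3))**2))/(-2761) = (-41339 + 1/(-20587 + (54 + sqrt(3))**2))*(-1/2761) = 41339/2761 - 1/(2761*(-20587 + (54 + sqrt(3))**2))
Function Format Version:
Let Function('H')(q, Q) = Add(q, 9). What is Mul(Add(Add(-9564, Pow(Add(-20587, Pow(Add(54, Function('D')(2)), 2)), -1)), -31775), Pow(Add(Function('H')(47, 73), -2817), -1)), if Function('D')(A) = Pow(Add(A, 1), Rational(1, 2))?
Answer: Add(Rational(3225715576329, 215443060888), Mul(Rational(27, 215443060888), Pow(3, Rational(1, 2)))) ≈ 14.972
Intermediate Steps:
Function('H')(q, Q) = Add(9, q)
Function('D')(A) = Pow(Add(1, A), Rational(1, 2))
Mul(Add(Add(-9564, Pow(Add(-20587, Pow(Add(54, Function('D')(2)), 2)), -1)), -31775), Pow(Add(Function('H')(47, 73), -2817), -1)) = Mul(Add(Add(-9564, Pow(Add(-20587, Pow(Add(54, Pow(Add(1, 2), Rational(1, 2))), 2)), -1)), -31775), Pow(Add(Add(9, 47), -2817), -1)) = Mul(Add(Add(-9564, Pow(Add(-20587, Pow(Add(54, Pow(3, Rational(1, 2))), 2)), -1)), -31775), Pow(Add(56, -2817), -1)) = Mul(Add(-41339, Pow(Add(-20587, Pow(Add(54, Pow(3, Rational(1, 2))), 2)), -1)), Pow(-2761, -1)) = Mul(Add(-41339, Pow(Add(-20587, Pow(Add(54, Pow(3, Rational(1, 2))), 2)), -1)), Rational(-1, 2761)) = Add(Rational(41339, 2761), Mul(Rational(-1, 2761), Pow(Add(-20587, Pow(Add(54, Pow(3, Rational(1, 2))), 2)), -1)))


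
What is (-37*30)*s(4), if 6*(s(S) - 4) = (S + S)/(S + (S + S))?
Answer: -13690/3 ≈ -4563.3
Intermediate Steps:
s(S) = 37/9 (s(S) = 4 + ((S + S)/(S + (S + S)))/6 = 4 + ((2*S)/(S + 2*S))/6 = 4 + ((2*S)/((3*S)))/6 = 4 + ((2*S)*(1/(3*S)))/6 = 4 + (⅙)*(⅔) = 4 + ⅑ = 37/9)
(-37*30)*s(4) = -37*30*(37/9) = -1110*37/9 = -13690/3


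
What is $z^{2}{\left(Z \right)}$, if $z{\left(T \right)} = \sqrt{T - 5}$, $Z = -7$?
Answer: $-12$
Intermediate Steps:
$z{\left(T \right)} = \sqrt{-5 + T}$
$z^{2}{\left(Z \right)} = \left(\sqrt{-5 - 7}\right)^{2} = \left(\sqrt{-12}\right)^{2} = \left(2 i \sqrt{3}\right)^{2} = -12$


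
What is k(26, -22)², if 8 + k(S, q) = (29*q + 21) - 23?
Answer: 419904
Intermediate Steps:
k(S, q) = -10 + 29*q (k(S, q) = -8 + ((29*q + 21) - 23) = -8 + ((21 + 29*q) - 23) = -8 + (-2 + 29*q) = -10 + 29*q)
k(26, -22)² = (-10 + 29*(-22))² = (-10 - 638)² = (-648)² = 419904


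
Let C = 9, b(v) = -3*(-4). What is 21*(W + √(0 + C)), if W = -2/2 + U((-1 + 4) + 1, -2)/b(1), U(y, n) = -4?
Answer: 35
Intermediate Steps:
b(v) = 12
W = -4/3 (W = -2/2 - 4/12 = -2*½ - 4*1/12 = -1 - ⅓ = -4/3 ≈ -1.3333)
21*(W + √(0 + C)) = 21*(-4/3 + √(0 + 9)) = 21*(-4/3 + √9) = 21*(-4/3 + 3) = 21*(5/3) = 35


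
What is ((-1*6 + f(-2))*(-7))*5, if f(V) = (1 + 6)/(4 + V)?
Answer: 175/2 ≈ 87.500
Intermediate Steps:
f(V) = 7/(4 + V)
((-1*6 + f(-2))*(-7))*5 = ((-1*6 + 7/(4 - 2))*(-7))*5 = ((-6 + 7/2)*(-7))*5 = -5/2*(-7)*5 = (35/2)*5 = 175/2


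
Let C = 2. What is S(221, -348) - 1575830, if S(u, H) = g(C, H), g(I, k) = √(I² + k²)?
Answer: -1575830 + 2*√30277 ≈ -1.5755e+6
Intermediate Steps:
S(u, H) = √(4 + H²) (S(u, H) = √(2² + H²) = √(4 + H²))
S(221, -348) - 1575830 = √(4 + (-348)²) - 1575830 = √(4 + 121104) - 1575830 = √121108 - 1575830 = 2*√30277 - 1575830 = -1575830 + 2*√30277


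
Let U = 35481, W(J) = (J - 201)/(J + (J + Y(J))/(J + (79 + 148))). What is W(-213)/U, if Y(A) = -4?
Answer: 276/5404939 ≈ 5.1064e-5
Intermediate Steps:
W(J) = (-201 + J)/(J + (-4 + J)/(227 + J)) (W(J) = (J - 201)/(J + (J - 4)/(J + (79 + 148))) = (-201 + J)/(J + (-4 + J)/(J + 227)) = (-201 + J)/(J + (-4 + J)/(227 + J)))
W(-213)/U = ((-45627 + (-213)² + 26*(-213))/(-4 + (-213)² + 228*(-213)))/35481 = ((-45627 + 45369 - 5538)/(-4 + 45369 - 48564))*(1/35481) = (-5796/(-3199))*(1/35481) = -1/3199*(-5796)*(1/35481) = (828/457)*(1/35481) = 276/5404939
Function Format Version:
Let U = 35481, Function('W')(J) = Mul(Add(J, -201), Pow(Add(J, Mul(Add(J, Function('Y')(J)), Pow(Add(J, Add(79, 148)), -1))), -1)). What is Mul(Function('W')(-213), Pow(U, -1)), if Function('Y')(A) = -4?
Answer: Rational(276, 5404939) ≈ 5.1064e-5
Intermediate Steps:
Function('W')(J) = Mul(Pow(Add(J, Mul(Pow(Add(227, J), -1), Add(-4, J))), -1), Add(-201, J)) (Function('W')(J) = Mul(Add(J, -201), Pow(Add(J, Mul(Add(J, -4), Pow(Add(J, Add(79, 148)), -1))), -1)) = Mul(Add(-201, J), Pow(Add(J, Mul(Add(-4, J), Pow(Add(J, 227), -1))), -1)) = Mul(Add(-201, J), Pow(Add(J, Mul(Add(-4, J), Pow(Add(227, J), -1))), -1)) = Mul(Add(-201, J), Pow(Add(J, Mul(Pow(Add(227, J), -1), Add(-4, J))), -1)) = Mul(Pow(Add(J, Mul(Pow(Add(227, J), -1), Add(-4, J))), -1), Add(-201, J)))
Mul(Function('W')(-213), Pow(U, -1)) = Mul(Mul(Pow(Add(-4, Pow(-213, 2), Mul(228, -213)), -1), Add(-45627, Pow(-213, 2), Mul(26, -213))), Pow(35481, -1)) = Mul(Mul(Pow(Add(-4, 45369, -48564), -1), Add(-45627, 45369, -5538)), Rational(1, 35481)) = Mul(Mul(Pow(-3199, -1), -5796), Rational(1, 35481)) = Mul(Mul(Rational(-1, 3199), -5796), Rational(1, 35481)) = Mul(Rational(828, 457), Rational(1, 35481)) = Rational(276, 5404939)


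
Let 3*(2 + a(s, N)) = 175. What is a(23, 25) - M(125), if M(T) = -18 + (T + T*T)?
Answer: -47027/3 ≈ -15676.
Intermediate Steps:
a(s, N) = 169/3 (a(s, N) = -2 + (⅓)*175 = -2 + 175/3 = 169/3)
M(T) = -18 + T + T² (M(T) = -18 + (T + T²) = -18 + T + T²)
a(23, 25) - M(125) = 169/3 - (-18 + 125 + 125²) = 169/3 - (-18 + 125 + 15625) = 169/3 - 1*15732 = 169/3 - 15732 = -47027/3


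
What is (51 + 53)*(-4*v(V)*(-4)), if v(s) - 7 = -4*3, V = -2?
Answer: -8320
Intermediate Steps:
v(s) = -5 (v(s) = 7 - 4*3 = 7 - 12 = -5)
(51 + 53)*(-4*v(V)*(-4)) = (51 + 53)*(-4*(-5)*(-4)) = 104*(20*(-4)) = 104*(-80) = -8320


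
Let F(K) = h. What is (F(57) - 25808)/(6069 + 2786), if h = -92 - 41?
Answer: -25941/8855 ≈ -2.9295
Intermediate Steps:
h = -133
F(K) = -133
(F(57) - 25808)/(6069 + 2786) = (-133 - 25808)/(6069 + 2786) = -25941/8855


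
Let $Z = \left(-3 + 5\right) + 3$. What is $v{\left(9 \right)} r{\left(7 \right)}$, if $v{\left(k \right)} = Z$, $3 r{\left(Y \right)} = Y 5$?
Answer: $\frac{175}{3} \approx 58.333$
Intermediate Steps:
$r{\left(Y \right)} = \frac{5 Y}{3}$ ($r{\left(Y \right)} = \frac{Y 5}{3} = \frac{5 Y}{3}$)
$Z = 5$ ($Z = 2 + 3 = 5$)
$v{\left(k \right)} = 5$
$v{\left(9 \right)} r{\left(7 \right)} = 5 \cdot \frac{5}{3} \cdot 7 = 5 \cdot \frac{35}{3} = \frac{175}{3}$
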